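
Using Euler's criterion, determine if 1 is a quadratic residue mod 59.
By Euler's criterion: 1^{29} ≡ 1 (mod 59). Since this equals 1, 1 is a QR.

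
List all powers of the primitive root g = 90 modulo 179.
90^1, 90^2, ..., 90^{178} mod 179: [90, 45, 112, 56, 28, 14, 7, 93, 136, 68, 34, 17, 98, 49, 114, 57, 118, 59, 119, 149, 164, 82, 41, 110, 55, 117, 148, 74, 37, 108, 54, 27, 103, 141, 160, 80, 40, 20, 10, 5, 92, 46, 23, 101, 140, 70, 35, 107, 143, 161, 170, 85, 132, 66, 33, 106, 53, 116, 58, 29, 104, 52, 26, 13, 96, 48, 24, 12, 6, 3, 91, 135, 157, 168, 84, 42, 21, 100, 50, 25, 102, 51, 115, 147, 163, 171, 175, 177, 178, 89, 134, 67, 123, 151, 165, 172, 86, 43, 111, 145, 162, 81, 130, 65, 122, 61, 120, 60, 30, 15, 97, 138, 69, 124, 62, 31, 105, 142, 71, 125, 152, 76, 38, 19, 99, 139, 159, 169, 174, 87, 133, 156, 78, 39, 109, 144, 72, 36, 18, 9, 94, 47, 113, 146, 73, 126, 63, 121, 150, 75, 127, 153, 166, 83, 131, 155, 167, 173, 176, 88, 44, 22, 11, 95, 137, 158, 79, 129, 154, 77, 128, 64, 32, 16, 8, 4, 2, 1]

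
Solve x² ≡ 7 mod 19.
The square roots of 7 mod 19 are 11 and 8. Verify: 11² = 121 ≡ 7 mod 19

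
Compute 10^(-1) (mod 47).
Since 47 is prime, by Fermat 10^(-1) ≡ 10^{45} ≡ 33 (mod 47). Verify: 10 × 33 = 330 ≡ 1 (mod 47)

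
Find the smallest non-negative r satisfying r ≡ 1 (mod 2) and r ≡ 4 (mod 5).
M = 2 × 5 = 10. M₁ = 5, y₁ ≡ 1 (mod 2). M₂ = 2, y₂ ≡ 3 (mod 5). r = 1×5×1 + 4×2×3 ≡ 9 (mod 10)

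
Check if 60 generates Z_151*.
60^{50} ≡ 1 (mod 151) and 50 < 150, so ord_151(60) = 50 ≠ 150 and 60 is not a primitive root.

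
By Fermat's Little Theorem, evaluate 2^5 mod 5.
By Fermat: 2^{4} ≡ 1 mod 5. So 2^{5} = 2^{4} · 2^{1} ≡ 2^{1} ≡ 2 mod 5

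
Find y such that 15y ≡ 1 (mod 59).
Since 59 is prime, by Fermat 15^(-1) ≡ 15^{57} ≡ 4 (mod 59). Verify: 15 × 4 = 60 ≡ 1 (mod 59)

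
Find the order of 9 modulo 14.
Powers of 9 mod 14: 9^1≡9, 9^2≡11, 9^3≡1. ord_14(9) = 3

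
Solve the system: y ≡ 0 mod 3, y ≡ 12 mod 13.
M = 3 × 13 = 39. M₁ = 13, y₁ ≡ 1 mod 3. M₂ = 3, y₂ ≡ 9 mod 13. y = 0×13×1 + 12×3×9 ≡ 12 mod 39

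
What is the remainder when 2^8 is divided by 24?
By repeated squaring (mod 24): 2^{1}≡2, 2^{2}≡4, 2^{4}≡16, 2^{8}≡16. So 2^{8} ≡ 16 (mod 24)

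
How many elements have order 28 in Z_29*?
Number of primitive roots mod 29 = φ(p-1) = φ(28) = 12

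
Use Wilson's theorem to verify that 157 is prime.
(156)! mod 157 = 156. Since this equals -1 mod 157, Wilson confirms 157 is prime.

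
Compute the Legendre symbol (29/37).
(29/37) = 29^{18} mod 37 = -1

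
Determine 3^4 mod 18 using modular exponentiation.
3^{4} = 81 ≡ 9 (mod 18)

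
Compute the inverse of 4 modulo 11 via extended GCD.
Extended GCD: 4(3) + 11(-1) = 1. So 4^(-1) ≡ 3 mod 11. Verify: 4 × 3 = 12 ≡ 1 mod 11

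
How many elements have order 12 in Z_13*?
There are φ(13-1) = φ(12) = 4 primitive roots modulo 13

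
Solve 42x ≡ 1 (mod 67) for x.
Since 67 is prime, by Fermat 42^(-1) ≡ 42^{65} ≡ 8 (mod 67). Verify: 42 × 8 = 336 ≡ 1 (mod 67)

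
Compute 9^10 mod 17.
By repeated squaring mod 17: 9^{1}≡9, 9^{2}≡13, 9^{4}≡16, 9^{8}≡1. Then 9^{10} = 9^{8+2} ≡ 1 × 13 ≡ 13 mod 17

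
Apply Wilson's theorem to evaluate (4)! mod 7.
(6)! = (4)! × (5) × (6) ≡ -1 (mod 7). So (4)! ≡ -1 × [(6)(5)]^(-1) ≡ 3 (mod 7)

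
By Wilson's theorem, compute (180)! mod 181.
By Wilson's theorem, (180)! ≡ -1 ≡ 180 mod 181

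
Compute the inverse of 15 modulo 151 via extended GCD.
Extended GCD: 15(-10) + 151(1) = 1. So 15^(-1) ≡ -10 ≡ 141 mod 151. Verify: 15 × 141 = 2115 ≡ 1 mod 151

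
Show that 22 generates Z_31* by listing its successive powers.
22^1, 22^2, ..., 22^{30} mod 31: [22, 19, 15, 20, 6, 8, 21, 28, 27, 5, 17, 2, 13, 7, 30, 9, 12, 16, 11, 25, 23, 10, 3, 4, 26, 14, 29, 18, 24, 1]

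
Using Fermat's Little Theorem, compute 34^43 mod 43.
By Fermat: 34^{42} ≡ 1 mod 43. So 34^{43} = 34^{42} · 34^{1} ≡ 34^{1} ≡ 34 mod 43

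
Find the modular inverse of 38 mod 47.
Since 47 is prime, by Fermat 38^(-1) ≡ 38^{45} ≡ 26 mod 47. Verify: 38 × 26 = 988 ≡ 1 mod 47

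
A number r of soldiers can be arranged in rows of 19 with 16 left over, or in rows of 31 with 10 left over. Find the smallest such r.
M = 19 × 31 = 589. M₁ = 31, y₁ ≡ 8 mod 19. M₂ = 19, y₂ ≡ 18 mod 31. r = 16×31×8 + 10×19×18 ≡ 320 mod 589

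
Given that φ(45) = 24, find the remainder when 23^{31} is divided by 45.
By Euler: 23^{24} ≡ 1 mod 45 since gcd(23, 45) = 1. 31 = 1×24 + 7. So 23^{31} ≡ 23^{7} ≡ 32 mod 45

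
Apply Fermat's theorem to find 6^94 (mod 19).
By Fermat: 6^{18} ≡ 1 (mod 19). 94 = 5×18 + 4. So 6^{94} ≡ 6^{4} ≡ 4 (mod 19)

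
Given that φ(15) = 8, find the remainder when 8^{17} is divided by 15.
By Euler: 8^{8} ≡ 1 (mod 15) since gcd(8, 15) = 1. 17 = 2×8 + 1. So 8^{17} ≡ 8^{1} ≡ 8 (mod 15)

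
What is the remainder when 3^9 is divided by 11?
By repeated squaring mod 11: 3^{1}≡3, 3^{2}≡9, 3^{4}≡4, 3^{8}≡5. Then 3^{9} = 3^{8+1} ≡ 5 × 3 ≡ 4 mod 11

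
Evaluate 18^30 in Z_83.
By repeated squaring (mod 83): 18^{1}≡18, 18^{2}≡75, 18^{4}≡64, 18^{8}≡29, 18^{16}≡11. Then 18^{30} = 18^{16+8+4+2} ≡ 11 × 29 × 64 × 75 ≡ 16 (mod 83)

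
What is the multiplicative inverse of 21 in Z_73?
Since 73 is prime, by Fermat 21^(-1) ≡ 21^{71} ≡ 7 (mod 73). Verify: 21 × 7 = 147 ≡ 1 (mod 73)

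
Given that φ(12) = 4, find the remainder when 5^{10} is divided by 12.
By Euler: 5^{4} ≡ 1 mod 12 since gcd(5, 12) = 1. 10 = 2×4 + 2. So 5^{10} ≡ 5^{2} ≡ 1 mod 12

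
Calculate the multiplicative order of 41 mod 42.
Powers of 41 mod 42: 41^1≡41, 41^2≡1. Order = 2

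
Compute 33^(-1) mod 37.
Since 37 is prime, by Fermat 33^(-1) ≡ 33^{35} ≡ 9 mod 37. Verify: 33 × 9 = 297 ≡ 1 mod 37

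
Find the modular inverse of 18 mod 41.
Since 41 is prime, by Fermat 18^(-1) ≡ 18^{39} ≡ 16 (mod 41). Verify: 18 × 16 = 288 ≡ 1 (mod 41)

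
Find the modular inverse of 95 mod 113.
Since 113 is prime, by Fermat 95^(-1) ≡ 95^{111} ≡ 69 mod 113. Verify: 95 × 69 = 6555 ≡ 1 mod 113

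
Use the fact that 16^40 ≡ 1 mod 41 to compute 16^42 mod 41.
By Fermat: 16^{40} ≡ 1 mod 41. So 16^{42} = 16^{40} · 16^{2} ≡ 16^{2} ≡ 10 mod 41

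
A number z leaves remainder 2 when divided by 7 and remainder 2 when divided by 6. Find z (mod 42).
M = 7 × 6 = 42. M₁ = 6, y₁ ≡ 6 (mod 7). M₂ = 7, y₂ ≡ 1 (mod 6). z = 2×6×6 + 2×7×1 ≡ 2 (mod 42)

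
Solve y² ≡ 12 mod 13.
The square roots of 12 mod 13 are 8 and 5. Verify: 8² = 64 ≡ 12 mod 13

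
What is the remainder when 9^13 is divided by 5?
Using Fermat: 9^{4} ≡ 1 mod 5. 13 ≡ 1 mod 4. So 9^{13} ≡ 9^{1} ≡ 4 mod 5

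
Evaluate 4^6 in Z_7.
Using Fermat: 4^{6} ≡ 1 mod 7. 6 ≡ 0 mod 6. So 4^{6} ≡ 4^{0} ≡ 1 mod 7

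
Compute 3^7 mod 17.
By repeated squaring mod 17: 3^{1}≡3, 3^{2}≡9, 3^{4}≡13. Then 3^{7} = 3^{4+2+1} ≡ 13 × 9 × 3 ≡ 11 mod 17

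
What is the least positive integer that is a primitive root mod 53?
g = 2. For each prime q|52: 2^{26}≡52, 2^{4}≡16, none ≡ 1, so ord_53(2) = 52 and 2 is a primitive root.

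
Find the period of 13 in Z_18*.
Powers of 13 mod 18: 13^1≡13, 13^2≡7, 13^3≡1. ord_18(13) = 3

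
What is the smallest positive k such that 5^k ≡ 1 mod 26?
Powers of 5 mod 26: 5^1≡5, 5^2≡25, 5^3≡21, 5^4≡1. So the order of 5 is 4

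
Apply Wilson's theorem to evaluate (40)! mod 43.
(42)! = (40)! × (41) × (42) ≡ -1 (mod 43). So (40)! ≡ -1 × [(42)(41)]^(-1) ≡ 21 (mod 43)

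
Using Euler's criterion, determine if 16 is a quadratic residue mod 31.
By Euler's criterion: 16^{15} ≡ 1 (mod 31). Since this equals 1, 16 is a QR.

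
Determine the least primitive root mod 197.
g = 2. Powers: [2, 4, 8, 16, 32, 64, ...] generates all 196 non-zero residues.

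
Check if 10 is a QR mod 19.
By Euler's criterion: 10^{9} ≡ 18 mod 19. Since this equals -1 (≡ 18), 10 is not a QR.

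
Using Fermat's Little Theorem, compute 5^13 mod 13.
By Fermat: 5^{12} ≡ 1 mod 13. So 5^{13} = 5^{12} · 5^{1} ≡ 5^{1} ≡ 5 mod 13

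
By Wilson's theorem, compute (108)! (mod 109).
By Wilson's theorem, (108)! ≡ -1 ≡ 108 (mod 109)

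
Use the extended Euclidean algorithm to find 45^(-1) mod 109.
Extended GCD: 45(-46) + 109(19) = 1. So 45^(-1) ≡ -46 ≡ 63 (mod 109). Verify: 45 × 63 = 2835 ≡ 1 (mod 109)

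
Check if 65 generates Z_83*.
65^{41} ≡ 1 mod 83 and 41 < 82, so ord_83(65) = 41 ≠ 82 and 65 is not a primitive root.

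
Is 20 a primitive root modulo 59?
20^{29} ≡ 1 mod 59 and 29 < 58, so ord_59(20) = 29 ≠ 58 and 20 is not a primitive root.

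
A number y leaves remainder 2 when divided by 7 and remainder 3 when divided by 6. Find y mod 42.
M = 7 × 6 = 42. M₁ = 6, y₁ ≡ 6 mod 7. M₂ = 7, y₂ ≡ 1 mod 6. y = 2×6×6 + 3×7×1 ≡ 9 mod 42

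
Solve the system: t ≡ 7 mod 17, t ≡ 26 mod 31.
M = 17 × 31 = 527. M₁ = 31, y₁ ≡ 11 mod 17. M₂ = 17, y₂ ≡ 11 mod 31. t = 7×31×11 + 26×17×11 ≡ 398 mod 527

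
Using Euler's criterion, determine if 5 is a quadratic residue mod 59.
By Euler's criterion: 5^{29} ≡ 1 mod 59. Since this equals 1, 5 is a QR.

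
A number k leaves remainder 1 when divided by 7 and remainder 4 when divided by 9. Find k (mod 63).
M = 7 × 9 = 63. M₁ = 9, y₁ ≡ 4 (mod 7). M₂ = 7, y₂ ≡ 4 (mod 9). k = 1×9×4 + 4×7×4 ≡ 22 (mod 63)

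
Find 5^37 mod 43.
By repeated squaring mod 43: 5^{1}≡5, 5^{2}≡25, 5^{4}≡23, 5^{8}≡13, 5^{16}≡40, 5^{32}≡9. Then 5^{37} = 5^{32+4+1} ≡ 9 × 23 × 5 ≡ 3 mod 43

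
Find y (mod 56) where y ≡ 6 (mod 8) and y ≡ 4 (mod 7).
M = 8 × 7 = 56. M₁ = 7, y₁ ≡ 7 (mod 8). M₂ = 8, y₂ ≡ 1 (mod 7). y = 6×7×7 + 4×8×1 ≡ 46 (mod 56)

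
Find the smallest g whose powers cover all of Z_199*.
g = 3. Powers: [3, 9, 27, 81, 44, 132, 197, ...] generates all 198 non-zero residues.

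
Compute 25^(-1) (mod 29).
Since 29 is prime, by Fermat 25^(-1) ≡ 25^{27} ≡ 7 (mod 29). Verify: 25 × 7 = 175 ≡ 1 (mod 29)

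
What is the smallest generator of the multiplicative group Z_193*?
g = 5. Powers: [5, 25, 125, 46, 37, 185, 153, 186, 158, 18, ...] generates all 192 non-zero residues.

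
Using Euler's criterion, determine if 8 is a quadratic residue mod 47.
By Euler's criterion: 8^{23} ≡ 1 (mod 47). Since this equals 1, 8 is a QR.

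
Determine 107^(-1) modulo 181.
Since 181 is prime, by Fermat 107^(-1) ≡ 107^{179} ≡ 22 mod 181. Verify: 107 × 22 = 2354 ≡ 1 mod 181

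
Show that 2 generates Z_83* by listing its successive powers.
2^1, 2^2, ..., 2^{82} mod 83: [2, 4, 8, 16, 32, 64, 45, 7, 14, 28, 56, 29, 58, 33, 66, 49, 15, 30, 60, 37, 74, 65, 47, 11, 22, 44, 5, 10, 20, 40, 80, 77, 71, 59, 35, 70, 57, 31, 62, 41, 82, 81, 79, 75, 67, 51, 19, 38, 76, 69, 55, 27, 54, 25, 50, 17, 34, 68, 53, 23, 46, 9, 18, 36, 72, 61, 39, 78, 73, 63, 43, 3, 6, 12, 24, 48, 13, 26, 52, 21, 42, 1]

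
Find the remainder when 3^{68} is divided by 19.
By Fermat: 3^{18} ≡ 1 mod 19. 68 = 3×18 + 14. So 3^{68} ≡ 3^{14} ≡ 4 mod 19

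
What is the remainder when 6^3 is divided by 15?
6^{3} = 216 ≡ 6 mod 15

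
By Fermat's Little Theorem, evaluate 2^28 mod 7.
By Fermat: 2^{6} ≡ 1 (mod 7). 28 = 4×6 + 4. So 2^{28} ≡ 2^{4} ≡ 2 (mod 7)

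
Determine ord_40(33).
Powers of 33 mod 40: 33^1≡33, 33^2≡9, 33^3≡17, 33^4≡1. Order = 4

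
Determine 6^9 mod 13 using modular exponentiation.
By repeated squaring mod 13: 6^{1}≡6, 6^{2}≡10, 6^{4}≡9, 6^{8}≡3. Then 6^{9} = 6^{8+1} ≡ 3 × 6 ≡ 5 mod 13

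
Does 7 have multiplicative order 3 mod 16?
Powers of 7 mod 16: 7^1≡7, 7^2≡1. Already 7^2≡1, so the order is 2 < 3. No, the actual order is 2.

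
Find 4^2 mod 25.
4^{2} = 16 ≡ 16 mod 25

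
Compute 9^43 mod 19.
Using Fermat: 9^{18} ≡ 1 mod 19. 43 ≡ 7 mod 18. So 9^{43} ≡ 9^{7} ≡ 4 mod 19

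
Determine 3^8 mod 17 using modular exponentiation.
By repeated squaring mod 17: 3^{1}≡3, 3^{2}≡9, 3^{4}≡13, 3^{8}≡16. So 3^{8} ≡ 16 mod 17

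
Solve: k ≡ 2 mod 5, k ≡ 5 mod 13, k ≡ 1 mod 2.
M = 5 × 13 × 2 = 130. M₁ = 26, y₁ ≡ 1 mod 5. M₂ = 10, y₂ ≡ 4 mod 13. M₃ = 65, y₃ ≡ 1 mod 2. k = 2×26×1 + 5×10×4 + 1×65×1 ≡ 57 mod 130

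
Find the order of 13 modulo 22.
Powers of 13 mod 22: 13^1≡13, 13^2≡15, 13^3≡19, 13^4≡5, 13^5≡21, 13^6≡9, 13^7≡7, 13^8≡3, 13^9≡17, 13^10≡1. Order = 10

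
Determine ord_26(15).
Powers of 15 mod 26: 15^1≡15, 15^2≡17, 15^3≡21, 15^4≡3, 15^5≡19, 15^6≡25, 15^7≡11, 15^8≡9, 15^9≡5, 15^10≡23, 15^11≡7, 15^12≡1. Order = 12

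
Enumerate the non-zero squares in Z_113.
Quadratic residues modulo 113: {1, 2, 4, 7, 8, 9, 11, 13, 14, 15, 16, 18, 22, 25, 26, 28, 30, 31, 32, 36, 41, 44, 49, 50, 51, 52, 53, 56, 57, 60, 61, 62, 63, 64, 69, 72, 77, 81, 82, 83, 85, 87, 88, 91, 95, 97, 98, 99, 100, 102, 104, 105, 106, 109, 111, 112}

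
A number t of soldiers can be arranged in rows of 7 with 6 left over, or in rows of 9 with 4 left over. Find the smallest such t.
M = 7 × 9 = 63. M₁ = 9, y₁ ≡ 4 (mod 7). M₂ = 7, y₂ ≡ 4 (mod 9). t = 6×9×4 + 4×7×4 ≡ 13 (mod 63)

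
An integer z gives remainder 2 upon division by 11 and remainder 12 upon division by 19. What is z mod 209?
M = 11 × 19 = 209. M₁ = 19, y₁ ≡ 7 mod 11. M₂ = 11, y₂ ≡ 7 mod 19. z = 2×19×7 + 12×11×7 ≡ 145 mod 209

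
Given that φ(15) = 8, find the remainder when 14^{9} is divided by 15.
By Euler: 14^{8} ≡ 1 (mod 15) since gcd(14, 15) = 1. 9 = 1×8 + 1. So 14^{9} ≡ 14^{1} ≡ 14 (mod 15)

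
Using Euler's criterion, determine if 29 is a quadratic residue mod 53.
By Euler's criterion: 29^{26} ≡ 1 mod 53. Since this equals 1, 29 is a QR.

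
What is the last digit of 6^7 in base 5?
Using Fermat: 6^{4} ≡ 1 mod 5. 7 ≡ 3 mod 4. So 6^{7} ≡ 6^{3} ≡ 1 mod 5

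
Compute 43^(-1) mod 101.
Since 101 is prime, by Fermat 43^(-1) ≡ 43^{99} ≡ 47 mod 101. Verify: 43 × 47 = 2021 ≡ 1 mod 101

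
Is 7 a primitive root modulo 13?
ord_13(7) divides 12. For each prime q|12: 7^{6}≡12, 7^{4}≡9, none ≡ 1. So 7 has order 12 and is a primitive root mod 13.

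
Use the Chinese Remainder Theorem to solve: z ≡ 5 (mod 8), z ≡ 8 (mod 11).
M = 8 × 11 = 88. M₁ = 11, y₁ ≡ 3 (mod 8). M₂ = 8, y₂ ≡ 7 (mod 11). z = 5×11×3 + 8×8×7 ≡ 85 (mod 88)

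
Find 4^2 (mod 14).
4^{2} = 16 ≡ 2 (mod 14)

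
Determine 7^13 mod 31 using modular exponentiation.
By repeated squaring (mod 31): 7^{1}≡7, 7^{2}≡18, 7^{4}≡14, 7^{8}≡10. Then 7^{13} = 7^{8+4+1} ≡ 10 × 14 × 7 ≡ 19 (mod 31)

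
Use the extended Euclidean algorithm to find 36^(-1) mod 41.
Extended GCD: 36(8) + 41(-7) = 1. So 36^(-1) ≡ 8 mod 41. Verify: 36 × 8 = 288 ≡ 1 mod 41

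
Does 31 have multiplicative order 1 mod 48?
Powers of 31 mod 48: 31^1≡31, 31^2≡1. 31^1≡31≢1, so ord ≠ 1. No, the actual order is 2.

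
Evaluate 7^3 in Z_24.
7^{3} = 343 ≡ 7 mod 24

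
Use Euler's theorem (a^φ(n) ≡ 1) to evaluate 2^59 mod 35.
By Euler: 2^{24} ≡ 1 mod 35 since gcd(2, 35) = 1. 59 = 2×24 + 11. So 2^{59} ≡ 2^{11} ≡ 18 mod 35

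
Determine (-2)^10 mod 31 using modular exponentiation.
By repeated squaring (mod 31): (-2)^{1}≡29, (-2)^{2}≡4, (-2)^{4}≡16, (-2)^{8}≡8. Then (-2)^{10} = (-2)^{8+2} ≡ 8 × 4 ≡ 1 (mod 31)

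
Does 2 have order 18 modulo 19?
ord_19(2) divides 18. For each prime q|18: 2^{9}≡18, 2^{6}≡7, none ≡ 1. So 2 has order 18 and is a primitive root mod 19.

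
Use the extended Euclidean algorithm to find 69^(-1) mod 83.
Extended GCD: 69(-6) + 83(5) = 1. So 69^(-1) ≡ -6 ≡ 77 (mod 83). Verify: 69 × 77 = 5313 ≡ 1 (mod 83)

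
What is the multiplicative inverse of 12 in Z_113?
Since 113 is prime, by Fermat 12^(-1) ≡ 12^{111} ≡ 66 (mod 113). Verify: 12 × 66 = 792 ≡ 1 (mod 113)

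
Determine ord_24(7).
Powers of 7 mod 24: 7^1≡7, 7^2≡1. Order = 2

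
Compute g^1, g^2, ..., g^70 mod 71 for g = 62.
62^1, 62^2, ..., 62^{70} mod 71: [62, 10, 52, 29, 23, 6, 17, 60, 28, 32, 67, 36, 31, 5, 26, 50, 47, 3, 44, 30, 14, 16, 69, 18, 51, 38, 13, 25, 59, 37, 22, 15, 7, 8, 70, 9, 61, 19, 42, 48, 65, 54, 11, 43, 39, 4, 35, 40, 66, 45, 21, 24, 68, 27, 41, 57, 55, 2, 53, 20, 33, 58, 46, 12, 34, 49, 56, 64, 63, 1]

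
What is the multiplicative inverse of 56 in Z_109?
Since 109 is prime, by Fermat 56^(-1) ≡ 56^{107} ≡ 37 (mod 109). Verify: 56 × 37 = 2072 ≡ 1 (mod 109)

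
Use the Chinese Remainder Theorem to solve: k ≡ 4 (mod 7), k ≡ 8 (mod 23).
M = 7 × 23 = 161. M₁ = 23, y₁ ≡ 4 (mod 7). M₂ = 7, y₂ ≡ 10 (mod 23). k = 4×23×4 + 8×7×10 ≡ 123 (mod 161)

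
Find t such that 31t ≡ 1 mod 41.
Since 41 is prime, by Fermat 31^(-1) ≡ 31^{39} ≡ 4 mod 41. Verify: 31 × 4 = 124 ≡ 1 mod 41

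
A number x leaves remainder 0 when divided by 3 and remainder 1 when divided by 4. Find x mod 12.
M = 3 × 4 = 12. M₁ = 4, y₁ ≡ 1 mod 3. M₂ = 3, y₂ ≡ 3 mod 4. x = 0×4×1 + 1×3×3 ≡ 9 mod 12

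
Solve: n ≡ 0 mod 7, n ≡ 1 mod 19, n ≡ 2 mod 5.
M = 7 × 19 × 5 = 665. M₁ = 95, y₁ ≡ 2 mod 7. M₂ = 35, y₂ ≡ 6 mod 19. M₃ = 133, y₃ ≡ 2 mod 5. n = 0×95×2 + 1×35×6 + 2×133×2 ≡ 77 mod 665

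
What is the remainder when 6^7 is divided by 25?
By repeated squaring mod 25: 6^{1}≡6, 6^{2}≡11, 6^{4}≡21. Then 6^{7} = 6^{4+2+1} ≡ 21 × 11 × 6 ≡ 11 mod 25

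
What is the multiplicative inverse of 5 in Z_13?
Since 13 is prime, by Fermat 5^(-1) ≡ 5^{11} ≡ 8 (mod 13). Verify: 5 × 8 = 40 ≡ 1 (mod 13)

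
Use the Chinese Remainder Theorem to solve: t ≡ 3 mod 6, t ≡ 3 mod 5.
M = 6 × 5 = 30. M₁ = 5, y₁ ≡ 5 mod 6. M₂ = 6, y₂ ≡ 1 mod 5. t = 3×5×5 + 3×6×1 ≡ 3 mod 30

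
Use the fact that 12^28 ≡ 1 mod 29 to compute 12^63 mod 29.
By Fermat: 12^{28} ≡ 1 mod 29. 63 = 2×28 + 7. So 12^{63} ≡ 12^{7} ≡ 17 mod 29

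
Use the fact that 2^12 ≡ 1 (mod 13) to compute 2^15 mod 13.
By Fermat: 2^{12} ≡ 1 (mod 13). So 2^{15} = 2^{12} · 2^{3} ≡ 2^{3} ≡ 8 (mod 13)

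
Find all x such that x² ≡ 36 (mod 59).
The square roots of 36 mod 59 are 53 and 6. Verify: 53² = 2809 ≡ 36 (mod 59)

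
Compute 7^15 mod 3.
Using Fermat: 7^{2} ≡ 1 (mod 3). 15 ≡ 1 (mod 2). So 7^{15} ≡ 7^{1} ≡ 1 (mod 3)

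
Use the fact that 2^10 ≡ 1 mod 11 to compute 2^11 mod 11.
By Fermat: 2^{10} ≡ 1 mod 11. So 2^{11} = 2^{10} · 2^{1} ≡ 2^{1} ≡ 2 mod 11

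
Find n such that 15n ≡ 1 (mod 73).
Since 73 is prime, by Fermat 15^(-1) ≡ 15^{71} ≡ 39 (mod 73). Verify: 15 × 39 = 585 ≡ 1 (mod 73)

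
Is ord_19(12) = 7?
Powers of 12 mod 19: 12^1≡12, 12^2≡11, 12^3≡18, 12^4≡7, 12^5≡8, 12^6≡1. Already 12^6≡1, so the order is 6 < 7. No, the actual order is 6.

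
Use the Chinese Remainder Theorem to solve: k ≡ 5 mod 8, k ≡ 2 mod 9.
M = 8 × 9 = 72. M₁ = 9, y₁ ≡ 1 mod 8. M₂ = 8, y₂ ≡ 8 mod 9. k = 5×9×1 + 2×8×8 ≡ 29 mod 72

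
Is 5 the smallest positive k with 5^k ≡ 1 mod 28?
Powers of 5 mod 28: 5^1≡5, 5^2≡25, 5^3≡13, 5^4≡9, 5^5≡17, 5^6≡1. 5^5≡17≢1, so ord ≠ 5. No, the actual order is 6.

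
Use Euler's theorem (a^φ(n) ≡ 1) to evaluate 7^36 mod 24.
By Euler: 7^{8} ≡ 1 (mod 24) since gcd(7, 24) = 1. 36 = 4×8 + 4. So 7^{36} ≡ 7^{4} ≡ 1 (mod 24)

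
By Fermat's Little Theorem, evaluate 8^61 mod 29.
By Fermat: 8^{28} ≡ 1 (mod 29). 61 = 2×28 + 5. So 8^{61} ≡ 8^{5} ≡ 27 (mod 29)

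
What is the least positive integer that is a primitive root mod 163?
g = 2. Powers: [2, 4, 8, 16, 32, 64, 128, 93, ...] generates all 162 non-zero residues.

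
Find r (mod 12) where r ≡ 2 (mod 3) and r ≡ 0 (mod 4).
M = 3 × 4 = 12. M₁ = 4, y₁ ≡ 1 (mod 3). M₂ = 3, y₂ ≡ 3 (mod 4). r = 2×4×1 + 0×3×3 ≡ 8 (mod 12)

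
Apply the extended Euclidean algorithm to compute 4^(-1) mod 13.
Extended GCD: 4(-3) + 13(1) = 1. So 4^(-1) ≡ -3 ≡ 10 mod 13. Verify: 4 × 10 = 40 ≡ 1 mod 13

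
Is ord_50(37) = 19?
Powers of 37 mod 50: 37^1≡37, 37^2≡19, 37^3≡3, 37^4≡11, 37^5≡7, 37^6≡9, 37^7≡33, 37^8≡21, 37^9≡27, 37^10≡49, 37^11≡13, 37^12≡31, 37^13≡47, 37^14≡39, 37^15≡43, 37^16≡41, 37^17≡17, 37^18≡29, 37^19≡23, 37^20≡1. 37^19≡23≢1, so ord ≠ 19. No, the actual order is 20.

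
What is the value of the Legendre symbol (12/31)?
(12/31) = 12^{15} mod 31 = -1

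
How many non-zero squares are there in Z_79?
Exactly half the non-zero residues mod a prime are QRs: (79-1)/2 = 39.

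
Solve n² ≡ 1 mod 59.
The square roots of 1 mod 59 are 1 and 58. Verify: 1² = 1 ≡ 1 mod 59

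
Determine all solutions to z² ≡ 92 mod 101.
The square roots of 92 mod 101 are 71 and 30. Verify: 71² = 5041 ≡ 92 mod 101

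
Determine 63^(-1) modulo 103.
Since 103 is prime, by Fermat 63^(-1) ≡ 63^{101} ≡ 18 (mod 103). Verify: 63 × 18 = 1134 ≡ 1 (mod 103)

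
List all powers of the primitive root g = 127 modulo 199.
127^1, 127^2, ..., 127^{198} mod 199: [127, 10, 76, 100, 163, 5, 38, 50, 181, 102, 19, 25, 190, 51, 109, 112, 95, 125, 154, 56, 147, 162, 77, 28, 173, 81, 138, 14, 186, 140, 69, 7, 93, 70, 134, 103, 146, 35, 67, 151, 73, 117, 133, 175, 136, 158, 166, 187, 68, 79, 83, 193, 34, 139, 141, 196, 17, 169, 170, 98, 108, 184, 85, 49, 54, 92, 142, 124, 27, 46, 71, 62, 113, 23, 135, 31, 156, 111, 167, 115, 78, 155, 183, 157, 39, 177, 191, 178, 119, 188, 195, 89, 159, 94, 197, 144, 179, 47, 198, 72, 189, 123, 99, 36, 194, 161, 149, 18, 97, 180, 174, 9, 148, 90, 87, 104, 74, 45, 143, 52, 37, 122, 171, 26, 118, 61, 185, 13, 59, 130, 192, 106, 129, 65, 96, 53, 164, 132, 48, 126, 82, 66, 24, 63, 41, 33, 12, 131, 120, 116, 6, 165, 60, 58, 3, 182, 30, 29, 101, 91, 15, 114, 150, 145, 107, 57, 75, 172, 153, 128, 137, 86, 176, 64, 168, 43, 88, 32, 84, 121, 44, 16, 42, 160, 22, 8, 21, 80, 11, 4, 110, 40, 105, 2, 55, 20, 152, 1]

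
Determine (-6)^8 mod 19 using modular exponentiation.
By repeated squaring (mod 19): (-6)^{1}≡13, (-6)^{2}≡17, (-6)^{4}≡4, (-6)^{8}≡16. So (-6)^{8} ≡ 16 (mod 19)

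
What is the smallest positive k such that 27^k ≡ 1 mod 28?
Powers of 27 mod 28: 27^1≡27, 27^2≡1. ord_28(27) = 2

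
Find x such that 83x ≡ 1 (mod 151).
Since 151 is prime, by Fermat 83^(-1) ≡ 83^{149} ≡ 131 (mod 151). Verify: 83 × 131 = 10873 ≡ 1 (mod 151)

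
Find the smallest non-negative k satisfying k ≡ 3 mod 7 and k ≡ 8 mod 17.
M = 7 × 17 = 119. M₁ = 17, y₁ ≡ 5 mod 7. M₂ = 7, y₂ ≡ 5 mod 17. k = 3×17×5 + 8×7×5 ≡ 59 mod 119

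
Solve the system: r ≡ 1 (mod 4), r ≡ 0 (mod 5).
M = 4 × 5 = 20. M₁ = 5, y₁ ≡ 1 (mod 4). M₂ = 4, y₂ ≡ 4 (mod 5). r = 1×5×1 + 0×4×4 ≡ 5 (mod 20)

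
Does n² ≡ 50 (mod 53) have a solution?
By Euler's criterion: 50^{26} ≡ 52 (mod 53). Since this equals -1 (≡ 52), 50 is not a QR.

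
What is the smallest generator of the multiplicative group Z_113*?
g = 3. Powers: [3, 9, 27, 81, 17, 51, 40, 7, ...] generates all 112 non-zero residues.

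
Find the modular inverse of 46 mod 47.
Since 47 is prime, by Fermat 46^(-1) ≡ 46^{45} ≡ 46 (mod 47). Verify: 46 × 46 = 2116 ≡ 1 (mod 47)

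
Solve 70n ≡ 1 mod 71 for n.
Since 71 is prime, by Fermat 70^(-1) ≡ 70^{69} ≡ 70 mod 71. Verify: 70 × 70 = 4900 ≡ 1 mod 71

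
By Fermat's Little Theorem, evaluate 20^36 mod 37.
By Fermat's Little Theorem, 20^{36} ≡ 1 mod 37 since 37 is prime and gcd(20, 37) = 1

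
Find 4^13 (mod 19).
By repeated squaring (mod 19): 4^{1}≡4, 4^{2}≡16, 4^{4}≡9, 4^{8}≡5. Then 4^{13} = 4^{8+4+1} ≡ 5 × 9 × 4 ≡ 9 (mod 19)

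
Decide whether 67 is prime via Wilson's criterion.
(66)! mod 67 = 66. Since 66 ≡ -1 (mod 67), 67 is prime.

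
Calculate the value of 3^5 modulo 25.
By repeated squaring mod 25: 3^{1}≡3, 3^{2}≡9, 3^{4}≡6. Then 3^{5} = 3^{4+1} ≡ 6 × 3 ≡ 18 mod 25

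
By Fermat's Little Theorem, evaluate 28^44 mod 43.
By Fermat: 28^{42} ≡ 1 mod 43. So 28^{44} = 28^{42} · 28^{2} ≡ 28^{2} ≡ 10 mod 43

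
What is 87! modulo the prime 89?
(88)! = (87)! × (88) ≡ -1 (mod 89). So (87)! ≡ -1 × (88)^(-1) ≡ (-1)×(-1) = 1 (mod 89)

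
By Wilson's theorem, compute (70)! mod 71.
By Wilson's theorem, (70)! ≡ -1 ≡ 70 mod 71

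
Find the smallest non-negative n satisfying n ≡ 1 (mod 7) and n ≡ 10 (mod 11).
M = 7 × 11 = 77. M₁ = 11, y₁ ≡ 2 (mod 7). M₂ = 7, y₂ ≡ 8 (mod 11). n = 1×11×2 + 10×7×8 ≡ 43 (mod 77)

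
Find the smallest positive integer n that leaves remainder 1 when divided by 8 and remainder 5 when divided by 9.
M = 8 × 9 = 72. M₁ = 9, y₁ ≡ 1 mod 8. M₂ = 8, y₂ ≡ 8 mod 9. n = 1×9×1 + 5×8×8 ≡ 41 mod 72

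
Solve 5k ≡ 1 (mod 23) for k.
Since 23 is prime, by Fermat 5^(-1) ≡ 5^{21} ≡ 14 (mod 23). Verify: 5 × 14 = 70 ≡ 1 (mod 23)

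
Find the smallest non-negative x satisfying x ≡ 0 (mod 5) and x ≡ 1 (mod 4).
M = 5 × 4 = 20. M₁ = 4, y₁ ≡ 4 (mod 5). M₂ = 5, y₂ ≡ 1 (mod 4). x = 0×4×4 + 1×5×1 ≡ 5 (mod 20)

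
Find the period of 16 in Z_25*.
Powers of 16 mod 25: 16^1≡16, 16^2≡6, 16^3≡21, 16^4≡11, 16^5≡1. Order = 5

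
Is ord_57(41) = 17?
Powers of 41 mod 57: 41^1≡41, 41^2≡28, 41^3≡8, 41^4≡43, 41^5≡53, 41^6≡7, 41^7≡2, 41^8≡25, 41^9≡56, 41^10≡16, 41^11≡29, 41^12≡49, 41^13≡14, 41^14≡4, 41^15≡50, 41^16≡55, 41^17≡32, 41^18≡1. 41^17≡32≢1, so ord ≠ 17. No, the actual order is 18.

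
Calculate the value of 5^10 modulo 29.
By repeated squaring (mod 29): 5^{1}≡5, 5^{2}≡25, 5^{4}≡16, 5^{8}≡24. Then 5^{10} = 5^{8+2} ≡ 24 × 25 ≡ 20 (mod 29)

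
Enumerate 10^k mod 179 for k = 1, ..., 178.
10^1, 10^2, ..., 10^{178} mod 179: [10, 100, 105, 155, 118, 106, 165, 39, 32, 141, 157, 138, 127, 17, 170, 89, 174, 129, 37, 12, 120, 126, 7, 70, 163, 19, 11, 110, 26, 81, 94, 45, 92, 25, 71, 173, 119, 116, 86, 144, 8, 80, 84, 124, 166, 49, 132, 67, 133, 77, 54, 3, 30, 121, 136, 107, 175, 139, 137, 117, 96, 65, 113, 56, 23, 51, 152, 88, 164, 29, 111, 36, 2, 20, 21, 31, 131, 57, 33, 151, 78, 64, 103, 135, 97, 75, 34, 161, 178, 169, 79, 74, 24, 61, 73, 14, 140, 147, 38, 22, 41, 52, 162, 9, 90, 5, 50, 142, 167, 59, 53, 172, 109, 16, 160, 168, 69, 153, 98, 85, 134, 87, 154, 108, 6, 60, 63, 93, 35, 171, 99, 95, 55, 13, 130, 47, 112, 46, 102, 125, 176, 149, 58, 43, 72, 4, 40, 42, 62, 83, 114, 66, 123, 156, 128, 27, 91, 15, 150, 68, 143, 177, 159, 158, 148, 48, 122, 146, 28, 101, 115, 76, 44, 82, 104, 145, 18, 1]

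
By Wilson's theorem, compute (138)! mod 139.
By Wilson's theorem, (138)! ≡ -1 ≡ 138 mod 139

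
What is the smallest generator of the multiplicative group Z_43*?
g = 3. For each prime q|42: 3^{21}≡42, 3^{14}≡36, 3^{6}≡41, none ≡ 1, so ord_43(3) = 42 and 3 is a primitive root.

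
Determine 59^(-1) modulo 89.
Since 89 is prime, by Fermat 59^(-1) ≡ 59^{87} ≡ 86 mod 89. Verify: 59 × 86 = 5074 ≡ 1 mod 89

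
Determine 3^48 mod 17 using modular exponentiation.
Using Fermat: 3^{16} ≡ 1 mod 17. 48 ≡ 0 mod 16. So 3^{48} ≡ 3^{0} ≡ 1 mod 17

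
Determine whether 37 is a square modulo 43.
By Euler's criterion: 37^{21} ≡ 42 mod 43. Since this equals -1 (≡ 42), 37 is not a QR.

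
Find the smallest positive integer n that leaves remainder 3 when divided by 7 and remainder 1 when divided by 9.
M = 7 × 9 = 63. M₁ = 9, y₁ ≡ 4 mod 7. M₂ = 7, y₂ ≡ 4 mod 9. n = 3×9×4 + 1×7×4 ≡ 10 mod 63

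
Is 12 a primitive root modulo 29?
12^{4} ≡ 1 (mod 29) and 4 < 28, so ord_29(12) = 4 ≠ 28 and 12 is not a primitive root.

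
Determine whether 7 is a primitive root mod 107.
ord_107(7) divides 106. For each prime q|106: 7^{53}≡106, 7^{2}≡49, none ≡ 1. So 7 has order 106 and is a primitive root mod 107.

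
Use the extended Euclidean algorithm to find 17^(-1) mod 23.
Extended GCD: 17(-4) + 23(3) = 1. So 17^(-1) ≡ -4 ≡ 19 mod 23. Verify: 17 × 19 = 323 ≡ 1 mod 23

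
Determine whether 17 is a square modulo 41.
By Euler's criterion: 17^{20} ≡ 40 mod 41. Since this equals -1 (≡ 40), 17 is not a QR.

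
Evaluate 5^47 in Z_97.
By repeated squaring mod 97: 5^{1}≡5, 5^{2}≡25, 5^{4}≡43, 5^{8}≡6, 5^{16}≡36, 5^{32}≡35. Then 5^{47} = 5^{32+8+4+2+1} ≡ 35 × 6 × 43 × 25 × 5 ≡ 58 mod 97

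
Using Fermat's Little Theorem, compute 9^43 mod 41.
By Fermat: 9^{40} ≡ 1 (mod 41). So 9^{43} = 9^{40} · 9^{3} ≡ 9^{3} ≡ 32 (mod 41)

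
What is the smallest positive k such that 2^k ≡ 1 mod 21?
Powers of 2 mod 21: 2^1≡2, 2^2≡4, 2^3≡8, 2^4≡16, 2^5≡11, 2^6≡1. ord_21(2) = 6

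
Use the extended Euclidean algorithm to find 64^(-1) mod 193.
Extended GCD: 64(-3) + 193(1) = 1. So 64^(-1) ≡ -3 ≡ 190 mod 193. Verify: 64 × 190 = 12160 ≡ 1 mod 193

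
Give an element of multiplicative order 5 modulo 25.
6 has order 5 mod 25 since 6^{5} ≡ 1 mod 25 and no smaller power works.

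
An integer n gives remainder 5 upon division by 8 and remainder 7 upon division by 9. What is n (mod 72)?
M = 8 × 9 = 72. M₁ = 9, y₁ ≡ 1 (mod 8). M₂ = 8, y₂ ≡ 8 (mod 9). n = 5×9×1 + 7×8×8 ≡ 61 (mod 72)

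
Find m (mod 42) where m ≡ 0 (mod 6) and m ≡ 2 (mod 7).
M = 6 × 7 = 42. M₁ = 7, y₁ ≡ 1 (mod 6). M₂ = 6, y₂ ≡ 6 (mod 7). m = 0×7×1 + 2×6×6 ≡ 30 (mod 42)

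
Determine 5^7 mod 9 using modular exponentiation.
By repeated squaring (mod 9): 5^{1}≡5, 5^{2}≡7, 5^{4}≡4. Then 5^{7} = 5^{4+2+1} ≡ 4 × 7 × 5 ≡ 5 (mod 9)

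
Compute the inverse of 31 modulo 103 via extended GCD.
Extended GCD: 31(10) + 103(-3) = 1. So 31^(-1) ≡ 10 mod 103. Verify: 31 × 10 = 310 ≡ 1 mod 103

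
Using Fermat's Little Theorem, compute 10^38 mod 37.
By Fermat: 10^{36} ≡ 1 mod 37. So 10^{38} = 10^{36} · 10^{2} ≡ 10^{2} ≡ 26 mod 37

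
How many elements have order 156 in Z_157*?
A prime p has φ(p-1) primitive roots; here φ(156) = 48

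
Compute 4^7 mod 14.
By repeated squaring mod 14: 4^{1}≡4, 4^{2}≡2, 4^{4}≡4. Then 4^{7} = 4^{4+2+1} ≡ 4 × 2 × 4 ≡ 4 mod 14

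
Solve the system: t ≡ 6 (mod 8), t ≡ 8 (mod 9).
M = 8 × 9 = 72. M₁ = 9, y₁ ≡ 1 (mod 8). M₂ = 8, y₂ ≡ 8 (mod 9). t = 6×9×1 + 8×8×8 ≡ 62 (mod 72)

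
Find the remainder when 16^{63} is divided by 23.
By Fermat: 16^{22} ≡ 1 (mod 23). 63 = 2×22 + 19. So 16^{63} ≡ 16^{19} ≡ 12 (mod 23)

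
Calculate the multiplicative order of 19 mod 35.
Powers of 19 mod 35: 19^1≡19, 19^2≡11, 19^3≡34, 19^4≡16, 19^5≡24, 19^6≡1. So the order of 19 is 6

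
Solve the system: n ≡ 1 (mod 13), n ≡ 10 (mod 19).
M = 13 × 19 = 247. M₁ = 19, y₁ ≡ 11 (mod 13). M₂ = 13, y₂ ≡ 3 (mod 19). n = 1×19×11 + 10×13×3 ≡ 105 (mod 247)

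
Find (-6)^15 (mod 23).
By repeated squaring (mod 23): (-6)^{1}≡17, (-6)^{2}≡13, (-6)^{4}≡8, (-6)^{8}≡18. Then (-6)^{15} = (-6)^{8+4+2+1} ≡ 18 × 8 × 13 × 17 ≡ 15 (mod 23)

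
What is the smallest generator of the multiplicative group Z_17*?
g = 3. For each prime q|16: 3^{8}≡16, none ≡ 1, so ord_17(3) = 16 and 3 is a primitive root.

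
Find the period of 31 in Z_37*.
Powers of 31 mod 37: 31^1≡31, 31^2≡36, 31^3≡6, 31^4≡1. Order = 4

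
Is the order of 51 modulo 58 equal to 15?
Powers of 51 mod 58: 51^1≡51, 51^2≡49, 51^3≡5, 51^4≡23, 51^5≡13, 51^6≡25, 51^7≡57, 51^8≡7, 51^9≡9, 51^10≡53, 51^11≡35, 51^12≡45, 51^13≡33, 51^14≡1. Already 51^14≡1, so the order is 14 < 15. No, the actual order is 14.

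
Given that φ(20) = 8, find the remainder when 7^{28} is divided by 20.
By Euler: 7^{8} ≡ 1 mod 20 since gcd(7, 20) = 1. 28 = 3×8 + 4. So 7^{28} ≡ 7^{4} ≡ 1 mod 20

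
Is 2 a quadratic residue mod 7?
By Euler's criterion: 2^{3} ≡ 1 (mod 7). Since this equals 1, 2 is a QR.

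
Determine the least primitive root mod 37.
g = 2. For each prime q|36: 2^{18}≡36, 2^{12}≡26, none ≡ 1, so ord_37(2) = 36 and 2 is a primitive root.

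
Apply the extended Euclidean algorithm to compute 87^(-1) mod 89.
Extended GCD: 87(44) + 89(-43) = 1. So 87^(-1) ≡ 44 (mod 89). Verify: 87 × 44 = 3828 ≡ 1 (mod 89)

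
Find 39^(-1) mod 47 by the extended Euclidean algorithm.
Extended GCD: 39(-6) + 47(5) = 1. So 39^(-1) ≡ -6 ≡ 41 mod 47. Verify: 39 × 41 = 1599 ≡ 1 mod 47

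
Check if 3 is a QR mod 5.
By Euler's criterion: 3^{2} ≡ 4 mod 5. Since this equals -1 (≡ 4), 3 is not a QR.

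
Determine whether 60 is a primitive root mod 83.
ord_83(60) divides 82. For each prime q|82: 60^{41}≡82, 60^{2}≡31, none ≡ 1. So 60 has order 82 and is a primitive root mod 83.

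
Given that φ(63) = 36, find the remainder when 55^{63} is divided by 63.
By Euler: 55^{36} ≡ 1 (mod 63) since gcd(55, 63) = 1. 63 = 1×36 + 27. So 55^{63} ≡ 55^{27} ≡ 55 (mod 63)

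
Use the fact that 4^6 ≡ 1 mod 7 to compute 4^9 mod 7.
By Fermat: 4^{6} ≡ 1 mod 7. So 4^{9} = 4^{6} · 4^{3} ≡ 4^{3} ≡ 1 mod 7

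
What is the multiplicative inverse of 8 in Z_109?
Since 109 is prime, by Fermat 8^(-1) ≡ 8^{107} ≡ 41 mod 109. Verify: 8 × 41 = 328 ≡ 1 mod 109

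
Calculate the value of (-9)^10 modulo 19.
By repeated squaring mod 19: (-9)^{1}≡10, (-9)^{2}≡5, (-9)^{4}≡6, (-9)^{8}≡17. Then (-9)^{10} = (-9)^{8+2} ≡ 17 × 5 ≡ 9 mod 19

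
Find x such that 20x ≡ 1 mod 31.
Since 31 is prime, by Fermat 20^(-1) ≡ 20^{29} ≡ 14 mod 31. Verify: 20 × 14 = 280 ≡ 1 mod 31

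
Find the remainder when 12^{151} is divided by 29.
By Fermat: 12^{28} ≡ 1 mod 29. 151 = 5×28 + 11. So 12^{151} ≡ 12^{11} ≡ 17 mod 29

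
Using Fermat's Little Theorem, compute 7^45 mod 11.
By Fermat: 7^{10} ≡ 1 (mod 11). 45 = 4×10 + 5. So 7^{45} ≡ 7^{5} ≡ 10 (mod 11)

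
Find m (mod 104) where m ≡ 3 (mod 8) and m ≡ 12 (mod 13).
M = 8 × 13 = 104. M₁ = 13, y₁ ≡ 5 (mod 8). M₂ = 8, y₂ ≡ 5 (mod 13). m = 3×13×5 + 12×8×5 ≡ 51 (mod 104)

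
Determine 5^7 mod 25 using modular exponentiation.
By repeated squaring (mod 25): 5^{1}≡5, 5^{2}≡0, 5^{4}≡0. Then 5^{7} = 5^{4+2+1} ≡ 0 × 0 × 5 ≡ 0 (mod 25)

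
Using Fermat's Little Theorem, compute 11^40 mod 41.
By Fermat's Little Theorem, 11^{40} ≡ 1 mod 41 since 41 is prime and gcd(11, 41) = 1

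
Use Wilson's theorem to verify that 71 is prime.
(70)! mod 71 = 70. Since this equals -1 mod 71, Wilson confirms 71 is prime.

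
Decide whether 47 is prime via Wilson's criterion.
(46)! mod 47 = 46. Since 46 ≡ -1 (mod 47), 47 is prime.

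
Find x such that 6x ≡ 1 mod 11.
Since 11 is prime, by Fermat 6^(-1) ≡ 6^{9} ≡ 2 mod 11. Verify: 6 × 2 = 12 ≡ 1 mod 11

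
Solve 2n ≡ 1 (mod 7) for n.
Since 7 is prime, by Fermat 2^(-1) ≡ 2^{5} ≡ 4 (mod 7). Verify: 2 × 4 = 8 ≡ 1 (mod 7)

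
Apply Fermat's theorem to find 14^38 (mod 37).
By Fermat: 14^{36} ≡ 1 (mod 37). So 14^{38} = 14^{36} · 14^{2} ≡ 14^{2} ≡ 11 (mod 37)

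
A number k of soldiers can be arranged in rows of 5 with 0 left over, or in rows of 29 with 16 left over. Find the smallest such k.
M = 5 × 29 = 145. M₁ = 29, y₁ ≡ 4 mod 5. M₂ = 5, y₂ ≡ 6 mod 29. k = 0×29×4 + 16×5×6 ≡ 45 mod 145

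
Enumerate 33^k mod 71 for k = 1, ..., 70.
33^1, 33^2, ..., 33^{70} mod 71: [33, 24, 11, 8, 51, 50, 17, 64, 53, 45, 65, 15, 69, 5, 23, 49, 55, 40, 42, 37, 14, 36, 52, 12, 41, 4, 61, 25, 44, 32, 62, 58, 68, 43, 70, 38, 47, 60, 63, 20, 21, 54, 7, 18, 26, 6, 56, 2, 66, 48, 22, 16, 31, 29, 34, 57, 35, 19, 59, 30, 67, 10, 46, 27, 39, 9, 13, 3, 28, 1]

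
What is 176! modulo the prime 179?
(178)! = (176)! × (177) × (178) ≡ -1 mod 179. So (176)! ≡ -1 × [(178)(177)]^(-1) ≡ 89 mod 179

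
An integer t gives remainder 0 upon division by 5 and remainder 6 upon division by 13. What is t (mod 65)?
M = 5 × 13 = 65. M₁ = 13, y₁ ≡ 2 (mod 5). M₂ = 5, y₂ ≡ 8 (mod 13). t = 0×13×2 + 6×5×8 ≡ 45 (mod 65)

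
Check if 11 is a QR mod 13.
By Euler's criterion: 11^{6} ≡ 12 mod 13. Since this equals -1 (≡ 12), 11 is not a QR.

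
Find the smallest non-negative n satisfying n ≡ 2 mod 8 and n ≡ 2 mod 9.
M = 8 × 9 = 72. M₁ = 9, y₁ ≡ 1 mod 8. M₂ = 8, y₂ ≡ 8 mod 9. n = 2×9×1 + 2×8×8 ≡ 2 mod 72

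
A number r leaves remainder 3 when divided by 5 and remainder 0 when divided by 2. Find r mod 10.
M = 5 × 2 = 10. M₁ = 2, y₁ ≡ 3 mod 5. M₂ = 5, y₂ ≡ 1 mod 2. r = 3×2×3 + 0×5×1 ≡ 8 mod 10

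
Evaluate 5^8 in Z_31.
By repeated squaring (mod 31): 5^{1}≡5, 5^{2}≡25, 5^{4}≡5, 5^{8}≡25. So 5^{8} ≡ 25 (mod 31)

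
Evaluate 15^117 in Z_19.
Using Fermat: 15^{18} ≡ 1 (mod 19). 117 ≡ 9 (mod 18). So 15^{117} ≡ 15^{9} ≡ 18 (mod 19)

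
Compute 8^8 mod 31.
By repeated squaring mod 31: 8^{1}≡8, 8^{2}≡2, 8^{4}≡4, 8^{8}≡16. So 8^{8} ≡ 16 mod 31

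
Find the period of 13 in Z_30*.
Powers of 13 mod 30: 13^1≡13, 13^2≡19, 13^3≡7, 13^4≡1. So the order of 13 is 4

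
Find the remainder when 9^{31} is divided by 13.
By Fermat: 9^{12} ≡ 1 mod 13. 31 = 2×12 + 7. So 9^{31} ≡ 9^{7} ≡ 9 mod 13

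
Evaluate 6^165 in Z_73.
Using Fermat: 6^{72} ≡ 1 (mod 73). 165 ≡ 21 (mod 72). So 6^{165} ≡ 6^{21} ≡ 3 (mod 73)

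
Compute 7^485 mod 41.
Using Fermat: 7^{40} ≡ 1 mod 41. 485 ≡ 5 mod 40. So 7^{485} ≡ 7^{5} ≡ 38 mod 41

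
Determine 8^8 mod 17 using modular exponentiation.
By repeated squaring mod 17: 8^{1}≡8, 8^{2}≡13, 8^{4}≡16, 8^{8}≡1. So 8^{8} ≡ 1 mod 17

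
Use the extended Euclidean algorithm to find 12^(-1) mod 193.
Extended GCD: 12(-16) + 193(1) = 1. So 12^(-1) ≡ -16 ≡ 177 (mod 193). Verify: 12 × 177 = 2124 ≡ 1 (mod 193)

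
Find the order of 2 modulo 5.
Powers of 2 mod 5: 2^1≡2, 2^2≡4, 2^3≡3, 2^4≡1. ord_5(2) = 4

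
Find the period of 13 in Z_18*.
Powers of 13 mod 18: 13^1≡13, 13^2≡7, 13^3≡1. ord_18(13) = 3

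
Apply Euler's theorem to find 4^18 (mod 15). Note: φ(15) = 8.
By Euler: 4^{8} ≡ 1 (mod 15) since gcd(4, 15) = 1. 18 = 2×8 + 2. So 4^{18} ≡ 4^{2} ≡ 1 (mod 15)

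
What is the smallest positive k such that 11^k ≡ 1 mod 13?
Powers of 11 mod 13: 11^1≡11, 11^2≡4, 11^3≡5, 11^4≡3, 11^5≡7, 11^6≡12, 11^7≡2, 11^8≡9, 11^9≡8, 11^10≡10, 11^11≡6, 11^12≡1. ord_13(11) = 12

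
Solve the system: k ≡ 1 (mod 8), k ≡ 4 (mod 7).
M = 8 × 7 = 56. M₁ = 7, y₁ ≡ 7 (mod 8). M₂ = 8, y₂ ≡ 1 (mod 7). k = 1×7×7 + 4×8×1 ≡ 25 (mod 56)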